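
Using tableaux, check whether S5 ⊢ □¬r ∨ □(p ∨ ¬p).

Tableau for the negation ¬(□¬r ∨ □(p ∨ ¬p)):
1. ¬(□¬r ∨ □(p ∨ ¬p)), u
2. ¬□¬r, u   [¬∨-rule on 1]
3. ¬□(p ∨ ¬p), u   [¬∨-rule on 1]
4. r, v   [¬□-rule on 2: fresh world v, uRv]
5. ¬(p ∨ ¬p), w   [¬□-rule on 3: fresh world w, uRw]
6. ¬p, w   [¬∨-rule on 5]
7. p, w   [¬∨-rule on 5]
Accessibility: uRu, uRv, uRw, vRu, vRv, vRw, wRu, wRv, wRw
Branch closes: p and ¬p both at w.
All branches of the negation close; one closing branch shown above.

Valid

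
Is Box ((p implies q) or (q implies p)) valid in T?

Tableau for the negation not Box ((p implies q) or (q implies p)):
1. not Box ((p implies q) or (q implies p)), u
2. not ((p implies q) or (q implies p)), v
3. not (p implies q), v
4. not (q implies p), v
5. p, v
6. not q, v
7. q, v
8. not p, v
Accessibility: uRu, uRv, vRv
Branch closes: q and not q both at v.
All branches of the negation close; one closing branch shown above.

Yes, valid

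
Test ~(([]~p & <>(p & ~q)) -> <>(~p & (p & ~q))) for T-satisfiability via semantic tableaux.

1. ~(([]~p & <>(p & ~q)) -> <>(~p & (p & ~q))), w0
2. []~p & <>(p & ~q), w0
3. ~<>(~p & (p & ~q)), w0
4. []~p, w0
5. <>(p & ~q), w0
6. ~(~p & (p & ~q)), w0
7. ~p, w0
8. ~(p & ~q), w0
9. q, w0
10. p & ~q, w1
11. p, w1
12. ~q, w1
13. ~(~p & (p & ~q)), w1
14. ~p, w1
Accessibility: w0Rw0, w0Rw1, w1Rw1
Branch closes: p and ~p both at w1.
(One branch shown.) All branches close.

Unsatisfiable (every branch closes)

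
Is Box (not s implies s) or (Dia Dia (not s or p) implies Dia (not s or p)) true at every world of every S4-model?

Valid

Tableau for the negation not (Box (not s implies s) or (Dia Dia (not s or p) implies Dia (not s or p))):
1. not (Box (not s implies s) or (Dia Dia (not s or p) implies Dia (not s or p))), u
2. not Box (not s implies s), u
3. not (Dia Dia (not s or p) implies Dia (not s or p)), u
4. Dia Dia (not s or p), u
5. not Dia (not s or p), u
6. not (not s or p), u
7. s, u
8. not p, u
9. not (not s implies s), v
10. not s, v
11. not (not s or p), v
12. s, v
13. not p, v
Accessibility: uRu, uRv, vRv
Branch closes: s and not s both at v.
Every branch of the negation's tableau closes; the branch above is one of them.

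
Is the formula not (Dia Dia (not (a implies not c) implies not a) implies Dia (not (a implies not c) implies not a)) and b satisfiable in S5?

1. not (Dia Dia (not (a implies not c) implies not a) implies Dia (not (a implies not c) implies not a)) and b, u
2. not (Dia Dia (not (a implies not c) implies not a) implies Dia (not (a implies not c) implies not a)), u
3. b, u
4. Dia Dia (not (a implies not c) implies not a), u
5. not Dia (not (a implies not c) implies not a), u
6. not (not (a implies not c) implies not a), u
7. not (a implies not c), u
8. a, u
9. c, u
10. Dia (not (a implies not c) implies not a), v
11. not (not (a implies not c) implies not a), v
12. not (a implies not c), v
13. a, v
14. c, v
15. not (a implies not c) implies not a, w
16. not (not (a implies not c) implies not a), w
17. not (a implies not c), w
18. a, w
19. c, w
20. a implies not c, w
21. not c, w
Accessibility: uRu, uRv, uRw, vRu, vRv, vRw, wRu, wRv, wRw
Branch closes: c and not c both at w.
(One branch shown.) All branches close.

No, unsatisfiable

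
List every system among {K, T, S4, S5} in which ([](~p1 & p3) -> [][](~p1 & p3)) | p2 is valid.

S4, S5

T-tableau for the negation ~(([](~p1 & p3) -> [][](~p1 & p3)) | p2):
1. ~(([](~p1 & p3) -> [][](~p1 & p3)) | p2), 0
2. ~([](~p1 & p3) -> [][](~p1 & p3)), 0   [~|-rule on 1]
3. ~p2, 0   [~|-rule on 1]
4. [](~p1 & p3), 0   [~->-rule on 2]
5. ~[][](~p1 & p3), 0   [~->-rule on 2]
6. ~p1 & p3, 0   [[]-rule on 4 via 0R0]
7. ~p1, 0   [&-rule on 6]
8. p3, 0   [&-rule on 6]
9. ~[](~p1 & p3), 1   [~[]-rule on 5: fresh world 1, 0R1]
10. ~p1 & p3, 1   [[]-rule on 4 via 0R1]
11. ~p1, 1   [&-rule on 10]
12. p3, 1   [&-rule on 10]
13. ~(~p1 & p3), 2   [~[]-rule on 9: fresh world 2, 1R2]
14. ~p3, 2   [~&-rule on 13 (branches; this branch)]
Accessibility: 0R0, 0R1, 1R1, 1R2, 2R2
Complete open branch: countermodel on a T-frame, so not valid in T, nor in K (the same frame is also a K-frame).
S4-tableau for the negation ~(([](~p1 & p3) -> [][](~p1 & p3)) | p2):
1. ~(([](~p1 & p3) -> [][](~p1 & p3)) | p2), 0
2. ~([](~p1 & p3) -> [][](~p1 & p3)), 0   [~|-rule on 1]
3. ~p2, 0   [~|-rule on 1]
4. [](~p1 & p3), 0   [~->-rule on 2]
5. ~[][](~p1 & p3), 0   [~->-rule on 2]
6. ~p1 & p3, 0   [[]-rule on 4 via 0R0]
7. ~p1, 0   [&-rule on 6]
8. p3, 0   [&-rule on 6]
9. ~[](~p1 & p3), 1   [~[]-rule on 5: fresh world 1, 0R1]
10. ~p1 & p3, 1   [[]-rule on 4 via 0R1]
11. ~p1, 1   [&-rule on 10]
12. p3, 1   [&-rule on 10]
13. ~(~p1 & p3), 2   [~[]-rule on 9: fresh world 2, 1R2]
14. ~p1 & p3, 2   [[]-rule on 4 via 0R2]
15. ~p1, 2   [&-rule on 14]
16. p3, 2   [&-rule on 14]
17. ~p3, 2   [~&-rule on 13 (branches; this branch)]
Accessibility: 0R0, 0R1, 0R2, 1R1, 1R2, 2R2
Branch closes: p3 and ~p3 both at 2.
Every branch closes (one shown): valid in S4, hence also in S5 (every theorem of S4 is a theorem of S5).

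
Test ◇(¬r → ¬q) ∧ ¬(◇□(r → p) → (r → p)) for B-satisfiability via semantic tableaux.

1. ◇(¬r → ¬q) ∧ ¬(◇□(r → p) → (r → p)), w0
2. ◇(¬r → ¬q), w0   [∧-rule on 1]
3. ¬(◇□(r → p) → (r → p)), w0   [∧-rule on 1]
4. ◇□(r → p), w0   [¬→-rule on 3]
5. ¬(r → p), w0   [¬→-rule on 3]
6. r, w0   [¬→-rule on 5]
7. ¬p, w0   [¬→-rule on 5]
8. ¬r → ¬q, w1   [◇-rule on 2: fresh world w1, w0Rw1]
9. ¬q, w1   [→-rule on 8 (branches; this branch)]
10. □(r → p), w2   [◇-rule on 4: fresh world w2, w0Rw2]
11. r → p, w0   [□-rule on 10 via w2Rw0]
12. r → p, w2   [□-rule on 10 via w2Rw2]
13. p, w0   [→-rule on 11 (branches; this branch)]
Accessibility: w0Rw0, w0Rw1, w0Rw2, w1Rw0, w1Rw1, w2Rw0, w2Rw2
Branch closes: p and ¬p both at w0.
All branches of the tableau close; one closing branch shown above.

Unsatisfiable (every branch closes)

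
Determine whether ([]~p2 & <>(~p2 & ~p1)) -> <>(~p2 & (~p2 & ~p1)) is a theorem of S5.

Valid in S5

Tableau for the negation ~(([]~p2 & <>(~p2 & ~p1)) -> <>(~p2 & (~p2 & ~p1))):
1. ~(([]~p2 & <>(~p2 & ~p1)) -> <>(~p2 & (~p2 & ~p1))), u
2. []~p2 & <>(~p2 & ~p1), u   [~->-rule on 1]
3. ~<>(~p2 & (~p2 & ~p1)), u   [~->-rule on 1]
4. []~p2, u   [&-rule on 2]
5. <>(~p2 & ~p1), u   [&-rule on 2]
6. ~(~p2 & (~p2 & ~p1)), u   [~<>-rule on 3 via uRu]
7. ~p2, u   [[]-rule on 4 via uRu]
8. ~(~p2 & ~p1), u   [~&-rule on 6 (branches; this branch)]
9. p1, u   [~&-rule on 8 (branches; this branch)]
10. ~p2 & ~p1, v   [<>-rule on 5: fresh world v, uRv]
11. ~p2, v   [&-rule on 10]
12. ~p1, v   [&-rule on 10]
13. ~(~p2 & (~p2 & ~p1)), v   [~<>-rule on 3 via uRv]
14. ~(~p2 & ~p1), v   [~&-rule on 13 (branches; this branch)]
15. p1, v   [~&-rule on 14 (branches; this branch)]
Accessibility: uRu, uRv, vRu, vRv
Branch closes: p1 and ~p1 both at v.
All branches of the negation close; one closing branch shown above.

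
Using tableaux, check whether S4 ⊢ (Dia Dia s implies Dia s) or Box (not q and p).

Valid in S4

Tableau for the negation not ((Dia Dia s implies Dia s) or Box (not q and p)):
1. not ((Dia Dia s implies Dia s) or Box (not q and p)), w0
2. not (Dia Dia s implies Dia s), w0   [neg-or-rule on 1]
3. not Box (not q and p), w0   [neg-or-rule on 1]
4. Dia Dia s, w0   [neg-implies-rule on 2]
5. not Dia s, w0   [neg-implies-rule on 2]
6. not s, w0   [neg-Dia-rule on 5 via w0Rw0]
7. not (not q and p), w1   [neg-Box-rule on 3: fresh world w1, w0Rw1]
8. not s, w1   [neg-Dia-rule on 5 via w0Rw1]
9. not p, w1   [neg-and-rule on 7 (branches; this branch)]
10. Dia s, w2   [Dia-rule on 4: fresh world w2, w0Rw2]
11. not s, w2   [neg-Dia-rule on 5 via w0Rw2]
12. s, w3   [Dia-rule on 10: fresh world w3, w2Rw3]
13. not s, w3   [neg-Dia-rule on 5 via w0Rw3]
Accessibility: w0Rw0, w0Rw1, w0Rw2, w0Rw3, w1Rw1, w2Rw2, w2Rw3, w3Rw3
Branch closes: s and not s both at w3.
All branches of the negation close; one closing branch shown above.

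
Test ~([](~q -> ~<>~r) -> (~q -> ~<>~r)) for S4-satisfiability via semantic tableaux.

1. ~([](~q -> ~<>~r) -> (~q -> ~<>~r)), w0
2. [](~q -> ~<>~r), w0   [~->-rule on 1]
3. ~(~q -> ~<>~r), w0   [~->-rule on 1]
4. ~q, w0   [~->-rule on 3]
5. <>~r, w0   [~->-rule on 3]
6. ~q -> ~<>~r, w0   [[]-rule on 2 via w0Rw0]
7. ~<>~r, w0   [->-rule on 6 (branches; this branch)]
8. r, w0   [~<>-rule on 7 via w0Rw0]
9. ~r, w1   [<>-rule on 5: fresh world w1, w0Rw1]
10. ~q -> ~<>~r, w1   [[]-rule on 2 via w0Rw1]
11. r, w1   [~<>-rule on 7 via w0Rw1]
Accessibility: w0Rw0, w0Rw1, w1Rw1
Branch closes: r and ~r both at w1.
(One branch shown.) All branches close.

Unsatisfiable (every branch closes)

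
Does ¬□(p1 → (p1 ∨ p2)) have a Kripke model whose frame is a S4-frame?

Unsatisfiable

1. ¬□(p1 → (p1 ∨ p2)), 0
2. ¬(p1 → (p1 ∨ p2)), 1   [¬□-rule on 1: fresh world 1, 0R1]
3. p1, 1   [¬→-rule on 2]
4. ¬(p1 ∨ p2), 1   [¬→-rule on 2]
5. ¬p1, 1   [¬∨-rule on 4]
6. ¬p2, 1   [¬∨-rule on 4]
Accessibility: 0R0, 0R1, 1R1
Branch closes: p1 and ¬p1 both at 1.
(One branch shown.) All branches close.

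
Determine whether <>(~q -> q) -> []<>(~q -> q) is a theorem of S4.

No, not valid

Tableau for the negation ~(<>(~q -> q) -> []<>(~q -> q)):
1. ~(<>(~q -> q) -> []<>(~q -> q)), 0
2. <>(~q -> q), 0
3. ~[]<>(~q -> q), 0
4. ~q -> q, 1
5. q, 1
6. ~<>(~q -> q), 2
7. ~(~q -> q), 2
8. ~q, 2
Accessibility: 0R0, 0R1, 0R2, 1R1, 2R2
The negation has an open branch (countermodel exists).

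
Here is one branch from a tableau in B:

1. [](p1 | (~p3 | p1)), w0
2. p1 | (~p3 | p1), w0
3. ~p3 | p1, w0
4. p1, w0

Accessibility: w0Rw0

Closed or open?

Open

There is no literal clash: for every atom and world, at most one sign appears.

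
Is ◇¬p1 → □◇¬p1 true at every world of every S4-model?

Not valid

Tableau for the negation ¬(◇¬p1 → □◇¬p1):
1. ¬(◇¬p1 → □◇¬p1), w0
2. ◇¬p1, w0
3. ¬□◇¬p1, w0
4. ¬p1, w1
5. ¬◇¬p1, w2
6. p1, w2
Accessibility: w0Rw0, w0Rw1, w0Rw2, w1Rw1, w2Rw2
The negation has an open branch (countermodel exists).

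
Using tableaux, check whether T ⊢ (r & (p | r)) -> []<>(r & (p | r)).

No, not valid

Tableau for the negation ~((r & (p | r)) -> []<>(r & (p | r))):
1. ~((r & (p | r)) -> []<>(r & (p | r))), 0
2. r & (p | r), 0   [~->-rule on 1]
3. ~[]<>(r & (p | r)), 0   [~->-rule on 1]
4. r, 0   [&-rule on 2]
5. p | r, 0   [&-rule on 2]
6. ~<>(r & (p | r)), 1   [~[]-rule on 3: fresh world 1, 0R1]
7. ~(r & (p | r)), 1   [~<>-rule on 6 via 1R1]
8. ~(p | r), 1   [~&-rule on 7 (branches; this branch)]
9. ~p, 1   [~|-rule on 8]
10. ~r, 1   [~|-rule on 8]
Accessibility: 0R0, 0R1, 1R1
The negation has an open branch (countermodel exists).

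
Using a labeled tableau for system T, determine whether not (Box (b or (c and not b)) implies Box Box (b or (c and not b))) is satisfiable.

Yes, satisfiable

1. not (Box (b or (c and not b)) implies Box Box (b or (c and not b))), w0
2. Box (b or (c and not b)), w0   [neg-implies-rule on 1]
3. not Box Box (b or (c and not b)), w0   [neg-implies-rule on 1]
4. b or (c and not b), w0   [Box-rule on 2 via w0Rw0]
5. c and not b, w0   [or-rule on 4 (branches; this branch)]
6. c, w0   [and-rule on 5]
7. not b, w0   [and-rule on 5]
8. not Box (b or (c and not b)), w1   [neg-Box-rule on 3: fresh world w1, w0Rw1]
9. b or (c and not b), w1   [Box-rule on 2 via w0Rw1]
10. c and not b, w1   [or-rule on 9 (branches; this branch)]
11. c, w1   [and-rule on 10]
12. not b, w1   [and-rule on 10]
13. not (b or (c and not b)), w2   [neg-Box-rule on 8: fresh world w2, w1Rw2]
14. not b, w2   [neg-or-rule on 13]
15. not (c and not b), w2   [neg-or-rule on 13]
16. not c, w2   [neg-and-rule on 15 (branches; this branch)]
Accessibility: w0Rw0, w0Rw1, w1Rw1, w1Rw2, w2Rw2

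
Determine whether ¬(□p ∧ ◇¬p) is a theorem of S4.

Yes, valid

Tableau for the negation □p ∧ ◇¬p:
1. □p ∧ ◇¬p, w0
2. □p, w0   [∧-rule on 1]
3. ◇¬p, w0   [∧-rule on 1]
4. p, w0   [□-rule on 2 via w0Rw0]
5. ¬p, w1   [◇-rule on 3: fresh world w1, w0Rw1]
6. p, w1   [□-rule on 2 via w0Rw1]
Accessibility: w0Rw0, w0Rw1, w1Rw1
Branch closes: p and ¬p both at w1.
All branches of the negation close; one closing branch shown above.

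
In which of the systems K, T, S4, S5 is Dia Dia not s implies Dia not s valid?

S4, S5

S4-tableau for the negation not (Dia Dia not s implies Dia not s):
1. not (Dia Dia not s implies Dia not s), u
2. Dia Dia not s, u   [neg-implies-rule on 1]
3. not Dia not s, u   [neg-implies-rule on 1]
4. s, u   [neg-Dia-rule on 3 via uRu]
5. Dia not s, v   [Dia-rule on 2: fresh world v, uRv]
6. s, v   [neg-Dia-rule on 3 via uRv]
7. not s, w   [Dia-rule on 5: fresh world w, vRw]
8. s, w   [neg-Dia-rule on 3 via uRw]
Accessibility: uRu, uRv, uRw, vRv, vRw, wRw
Branch closes: s and not s both at w.
Every branch closes (one shown): valid in S4, hence also in S5 (every theorem of S4 is a theorem of S5).
T-tableau for the negation not (Dia Dia not s implies Dia not s):
1. not (Dia Dia not s implies Dia not s), u
2. Dia Dia not s, u   [neg-implies-rule on 1]
3. not Dia not s, u   [neg-implies-rule on 1]
4. s, u   [neg-Dia-rule on 3 via uRu]
5. Dia not s, v   [Dia-rule on 2: fresh world v, uRv]
6. s, v   [neg-Dia-rule on 3 via uRv]
7. not s, w   [Dia-rule on 5: fresh world w, vRw]
Accessibility: uRu, uRv, vRv, vRw, wRw
Complete open branch: countermodel on a T-frame, so not valid in T, nor in K (the same frame is also a K-frame).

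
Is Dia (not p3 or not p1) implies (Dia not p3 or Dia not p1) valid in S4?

Valid

Tableau for the negation not (Dia (not p3 or not p1) implies (Dia not p3 or Dia not p1)):
1. not (Dia (not p3 or not p1) implies (Dia not p3 or Dia not p1)), u
2. Dia (not p3 or not p1), u   [neg-implies-rule on 1]
3. not (Dia not p3 or Dia not p1), u   [neg-implies-rule on 1]
4. not Dia not p3, u   [neg-or-rule on 3]
5. not Dia not p1, u   [neg-or-rule on 3]
6. p3, u   [neg-Dia-rule on 4 via uRu]
7. p1, u   [neg-Dia-rule on 5 via uRu]
8. not p3 or not p1, v   [Dia-rule on 2: fresh world v, uRv]
9. p3, v   [neg-Dia-rule on 4 via uRv]
10. p1, v   [neg-Dia-rule on 5 via uRv]
11. not p1, v   [or-rule on 8 (branches; this branch)]
Accessibility: uRu, uRv, vRv
Branch closes: p1 and not p1 both at v.
All branches of the negation close; one closing branch shown above.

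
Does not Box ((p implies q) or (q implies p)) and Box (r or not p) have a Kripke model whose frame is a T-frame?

1. not Box ((p implies q) or (q implies p)) and Box (r or not p), w0
2. not Box ((p implies q) or (q implies p)), w0
3. Box (r or not p), w0
4. r or not p, w0
5. not p, w0
6. not ((p implies q) or (q implies p)), w1
7. not (p implies q), w1
8. not (q implies p), w1
9. p, w1
10. not q, w1
11. q, w1
12. not p, w1
Accessibility: w0Rw0, w0Rw1, w1Rw1
Branch closes: q and not q both at w1.
(One branch shown.) All branches close.

Unsatisfiable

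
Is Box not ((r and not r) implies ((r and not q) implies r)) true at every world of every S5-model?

No, not valid

Tableau for the negation not Box not ((r and not r) implies ((r and not q) implies r)):
1. not Box not ((r and not r) implies ((r and not q) implies r)), w0
2. (r and not r) implies ((r and not q) implies r), w1
3. (r and not q) implies r, w1
4. r, w1
Accessibility: w0Rw0, w0Rw1, w1Rw0, w1Rw1
The negation has an open branch (countermodel exists).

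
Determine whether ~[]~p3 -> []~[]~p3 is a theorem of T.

Tableau for the negation ~(~[]~p3 -> []~[]~p3):
1. ~(~[]~p3 -> []~[]~p3), 0
2. ~[]~p3, 0
3. ~[]~[]~p3, 0
4. p3, 1
5. []~p3, 2
6. ~p3, 2
Accessibility: 0R0, 0R1, 0R2, 1R1, 2R2
The negation has an open branch (countermodel exists).

Invalid (countermodel exists)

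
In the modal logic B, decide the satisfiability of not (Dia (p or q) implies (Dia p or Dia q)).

No, unsatisfiable

1. not (Dia (p or q) implies (Dia p or Dia q)), w0
2. Dia (p or q), w0
3. not (Dia p or Dia q), w0
4. not Dia p, w0
5. not Dia q, w0
6. not p, w0
7. not q, w0
8. p or q, w1
9. not p, w1
10. not q, w1
11. q, w1
Accessibility: w0Rw0, w0Rw1, w1Rw0, w1Rw1
Branch closes: q and not q both at w1.
All branches of the tableau close; one closing branch shown above.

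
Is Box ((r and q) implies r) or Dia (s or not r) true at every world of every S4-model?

Valid in S4

Tableau for the negation not (Box ((r and q) implies r) or Dia (s or not r)):
1. not (Box ((r and q) implies r) or Dia (s or not r)), 0
2. not Box ((r and q) implies r), 0
3. not Dia (s or not r), 0
4. not (s or not r), 0
5. not s, 0
6. r, 0
7. not ((r and q) implies r), 1
8. r and q, 1
9. not r, 1
10. r, 1
11. q, 1
Accessibility: 0R0, 0R1, 1R1
Branch closes: r and not r both at 1.
All branches of the negation close; one closing branch shown above.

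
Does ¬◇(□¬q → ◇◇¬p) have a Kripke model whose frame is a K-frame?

Satisfiable (open branch found)

1. ¬◇(□¬q → ◇◇¬p), 0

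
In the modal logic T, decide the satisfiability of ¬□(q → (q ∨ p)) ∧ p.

Unsatisfiable (every branch closes)

1. ¬□(q → (q ∨ p)) ∧ p, w0
2. ¬□(q → (q ∨ p)), w0
3. p, w0
4. ¬(q → (q ∨ p)), w1
5. q, w1
6. ¬(q ∨ p), w1
7. ¬q, w1
8. ¬p, w1
Accessibility: w0Rw0, w0Rw1, w1Rw1
Branch closes: q and ¬q both at w1.
(One branch shown.) All branches close.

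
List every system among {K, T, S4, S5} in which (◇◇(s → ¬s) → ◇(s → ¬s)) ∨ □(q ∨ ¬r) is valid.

S4-tableau for the negation ¬((◇◇(s → ¬s) → ◇(s → ¬s)) ∨ □(q ∨ ¬r)):
1. ¬((◇◇(s → ¬s) → ◇(s → ¬s)) ∨ □(q ∨ ¬r)), w0
2. ¬(◇◇(s → ¬s) → ◇(s → ¬s)), w0   [¬∨-rule on 1]
3. ¬□(q ∨ ¬r), w0   [¬∨-rule on 1]
4. ◇◇(s → ¬s), w0   [¬→-rule on 2]
5. ¬◇(s → ¬s), w0   [¬→-rule on 2]
6. ¬(s → ¬s), w0   [¬◇-rule on 5 via w0Rw0]
7. s, w0   [¬→-rule on 6]
8. ¬(q ∨ ¬r), w1   [¬□-rule on 3: fresh world w1, w0Rw1]
9. ¬q, w1   [¬∨-rule on 8]
10. r, w1   [¬∨-rule on 8]
11. ¬(s → ¬s), w1   [¬◇-rule on 5 via w0Rw1]
12. s, w1   [¬→-rule on 11]
13. ◇(s → ¬s), w2   [◇-rule on 4: fresh world w2, w0Rw2]
14. ¬(s → ¬s), w2   [¬◇-rule on 5 via w0Rw2]
15. s, w2   [¬→-rule on 14]
16. s → ¬s, w3   [◇-rule on 13: fresh world w3, w2Rw3]
17. ¬(s → ¬s), w3   [¬◇-rule on 5 via w0Rw3]
18. s, w3   [¬→-rule on 17]
19. ¬s, w3   [→-rule on 16 (branches; this branch)]
Accessibility: w0Rw0, w0Rw1, w0Rw2, w0Rw3, w1Rw1, w2Rw2, w2Rw3, w3Rw3
Branch closes: s and ¬s both at w3.
Every branch closes (one shown): valid in S4, hence also in S5 (every theorem of S4 is a theorem of S5).
T-tableau for the negation ¬((◇◇(s → ¬s) → ◇(s → ¬s)) ∨ □(q ∨ ¬r)):
1. ¬((◇◇(s → ¬s) → ◇(s → ¬s)) ∨ □(q ∨ ¬r)), w0
2. ¬(◇◇(s → ¬s) → ◇(s → ¬s)), w0   [¬∨-rule on 1]
3. ¬□(q ∨ ¬r), w0   [¬∨-rule on 1]
4. ◇◇(s → ¬s), w0   [¬→-rule on 2]
5. ¬◇(s → ¬s), w0   [¬→-rule on 2]
6. ¬(s → ¬s), w0   [¬◇-rule on 5 via w0Rw0]
7. s, w0   [¬→-rule on 6]
8. ¬(q ∨ ¬r), w1   [¬□-rule on 3: fresh world w1, w0Rw1]
9. ¬q, w1   [¬∨-rule on 8]
10. r, w1   [¬∨-rule on 8]
11. ¬(s → ¬s), w1   [¬◇-rule on 5 via w0Rw1]
12. s, w1   [¬→-rule on 11]
13. ◇(s → ¬s), w2   [◇-rule on 4: fresh world w2, w0Rw2]
14. ¬(s → ¬s), w2   [¬◇-rule on 5 via w0Rw2]
15. s, w2   [¬→-rule on 14]
16. s → ¬s, w3   [◇-rule on 13: fresh world w3, w2Rw3]
17. ¬s, w3   [→-rule on 16 (branches; this branch)]
Accessibility: w0Rw0, w0Rw1, w0Rw2, w1Rw1, w2Rw2, w2Rw3, w3Rw3
Complete open branch: countermodel on a T-frame, so not valid in T, nor in K (the same frame is also a K-frame).

S4, S5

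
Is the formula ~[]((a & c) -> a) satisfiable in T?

No, unsatisfiable

1. ~[]((a & c) -> a), 0
2. ~((a & c) -> a), 1
3. a & c, 1
4. ~a, 1
5. a, 1
6. c, 1
Accessibility: 0R0, 0R1, 1R1
Branch closes: a and ~a both at 1.
Every branch closes; the branch above is one of them.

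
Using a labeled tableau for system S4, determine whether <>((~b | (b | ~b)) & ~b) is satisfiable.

Satisfiable

1. <>((~b | (b | ~b)) & ~b), 0
2. (~b | (b | ~b)) & ~b, 1
3. ~b | (b | ~b), 1
4. ~b, 1
5. b | ~b, 1
Accessibility: 0R0, 0R1, 1R1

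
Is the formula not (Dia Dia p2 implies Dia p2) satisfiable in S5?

1. not (Dia Dia p2 implies Dia p2), 0
2. Dia Dia p2, 0
3. not Dia p2, 0
4. not p2, 0
5. Dia p2, 1
6. not p2, 1
7. p2, 2
8. not p2, 2
Accessibility: 0R0, 0R1, 0R2, 1R0, 1R1, 1R2, 2R0, 2R1, 2R2
Branch closes: p2 and not p2 both at 2.
All branches of the tableau close; one closing branch shown above.

Unsatisfiable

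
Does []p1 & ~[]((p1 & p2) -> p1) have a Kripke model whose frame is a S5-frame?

1. []p1 & ~[]((p1 & p2) -> p1), 0
2. []p1, 0
3. ~[]((p1 & p2) -> p1), 0
4. p1, 0
5. ~((p1 & p2) -> p1), 1
6. p1 & p2, 1
7. ~p1, 1
8. p1, 1
9. p2, 1
Accessibility: 0R0, 0R1, 1R0, 1R1
Branch closes: p1 and ~p1 both at 1.
(One branch shown.) All branches close.

Unsatisfiable (every branch closes)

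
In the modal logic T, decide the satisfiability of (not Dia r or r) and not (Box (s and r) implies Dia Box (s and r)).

No, unsatisfiable

1. (not Dia r or r) and not (Box (s and r) implies Dia Box (s and r)), u
2. not Dia r or r, u   [and-rule on 1]
3. not (Box (s and r) implies Dia Box (s and r)), u   [and-rule on 1]
4. Box (s and r), u   [neg-implies-rule on 3]
5. not Dia Box (s and r), u   [neg-implies-rule on 3]
6. s and r, u   [Box-rule on 4 via uRu]
7. s, u   [and-rule on 6]
8. r, u   [and-rule on 6]
9. not Box (s and r), u   [neg-Dia-rule on 5 via uRu]
10. not (s and r), v   [neg-Box-rule on 9: fresh world v, uRv]
11. s and r, v   [Box-rule on 4 via uRv]
12. s, v   [and-rule on 11]
13. r, v   [and-rule on 11]
14. not Box (s and r), v   [neg-Dia-rule on 5 via uRv]
15. not r, v   [neg-and-rule on 10 (branches; this branch)]
Accessibility: uRu, uRv, vRv
Branch closes: r and not r both at v.
All branches of the tableau close; one closing branch shown above.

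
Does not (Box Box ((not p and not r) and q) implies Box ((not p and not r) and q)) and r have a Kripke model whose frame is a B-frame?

1. not (Box Box ((not p and not r) and q) implies Box ((not p and not r) and q)) and r, u
2. not (Box Box ((not p and not r) and q) implies Box ((not p and not r) and q)), u   [and-rule on 1]
3. r, u   [and-rule on 1]
4. Box Box ((not p and not r) and q), u   [neg-implies-rule on 2]
5. not Box ((not p and not r) and q), u   [neg-implies-rule on 2]
6. Box ((not p and not r) and q), u   [Box-rule on 4 via uRu]
7. (not p and not r) and q, u   [Box-rule on 6 via uRu]
8. not p and not r, u   [and-rule on 7]
9. q, u   [and-rule on 7]
10. not p, u   [and-rule on 8]
11. not r, u   [and-rule on 8]
Accessibility: uRu
Branch closes: r and not r both at u.
Every branch closes; the branch above is one of them.

Unsatisfiable (every branch closes)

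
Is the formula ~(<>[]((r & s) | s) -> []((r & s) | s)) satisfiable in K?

Satisfiable (open branch found)

1. ~(<>[]((r & s) | s) -> []((r & s) | s)), 0
2. <>[]((r & s) | s), 0
3. ~[]((r & s) | s), 0
4. []((r & s) | s), 1
5. ~((r & s) | s), 2
6. ~(r & s), 2
7. ~s, 2
Accessibility: 0R1, 0R2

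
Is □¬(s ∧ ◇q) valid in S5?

Invalid (countermodel exists)

Tableau for the negation ¬□¬(s ∧ ◇q):
1. ¬□¬(s ∧ ◇q), w0
2. s ∧ ◇q, w1
3. s, w1
4. ◇q, w1
5. q, w2
Accessibility: w0Rw0, w0Rw1, w0Rw2, w1Rw0, w1Rw1, w1Rw2, w2Rw0, w2Rw1, w2Rw2
The negation has an open branch (countermodel exists).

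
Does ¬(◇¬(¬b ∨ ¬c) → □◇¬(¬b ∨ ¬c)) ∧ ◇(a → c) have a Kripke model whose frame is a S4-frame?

Yes, satisfiable

1. ¬(◇¬(¬b ∨ ¬c) → □◇¬(¬b ∨ ¬c)) ∧ ◇(a → c), 0
2. ¬(◇¬(¬b ∨ ¬c) → □◇¬(¬b ∨ ¬c)), 0   [∧-rule on 1]
3. ◇(a → c), 0   [∧-rule on 1]
4. ◇¬(¬b ∨ ¬c), 0   [¬→-rule on 2]
5. ¬□◇¬(¬b ∨ ¬c), 0   [¬→-rule on 2]
6. a → c, 1   [◇-rule on 3: fresh world 1, 0R1]
7. c, 1   [→-rule on 6 (branches; this branch)]
8. ¬(¬b ∨ ¬c), 2   [◇-rule on 4: fresh world 2, 0R2]
9. b, 2   [¬∨-rule on 8]
10. c, 2   [¬∨-rule on 8]
11. ¬◇¬(¬b ∨ ¬c), 3   [¬□-rule on 5: fresh world 3, 0R3]
12. ¬b ∨ ¬c, 3   [¬◇-rule on 11 via 3R3]
13. ¬c, 3   [∨-rule on 12 (branches; this branch)]
Accessibility: 0R0, 0R1, 0R2, 0R3, 1R1, 2R2, 3R3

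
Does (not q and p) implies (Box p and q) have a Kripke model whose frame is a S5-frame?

Satisfiable (open branch found)

1. (not q and p) implies (Box p and q), u
2. Box p and q, u
3. Box p, u
4. q, u
5. p, u
Accessibility: uRu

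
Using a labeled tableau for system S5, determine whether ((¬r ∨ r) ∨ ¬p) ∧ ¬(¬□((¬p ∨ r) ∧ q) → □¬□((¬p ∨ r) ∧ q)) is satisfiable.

Unsatisfiable

1. ((¬r ∨ r) ∨ ¬p) ∧ ¬(¬□((¬p ∨ r) ∧ q) → □¬□((¬p ∨ r) ∧ q)), u
2. (¬r ∨ r) ∨ ¬p, u   [∧-rule on 1]
3. ¬(¬□((¬p ∨ r) ∧ q) → □¬□((¬p ∨ r) ∧ q)), u   [∧-rule on 1]
4. ¬□((¬p ∨ r) ∧ q), u   [¬→-rule on 3]
5. ¬□¬□((¬p ∨ r) ∧ q), u   [¬→-rule on 3]
6. ¬r ∨ r, u   [∨-rule on 2 (branches; this branch)]
7. r, u   [∨-rule on 6 (branches; this branch)]
8. ¬((¬p ∨ r) ∧ q), v   [¬□-rule on 4: fresh world v, uRv]
9. ¬(¬p ∨ r), v   [¬∧-rule on 8 (branches; this branch)]
10. p, v   [¬∨-rule on 9]
11. ¬r, v   [¬∨-rule on 9]
12. □((¬p ∨ r) ∧ q), w   [¬□-rule on 5: fresh world w, uRw]
13. (¬p ∨ r) ∧ q, u   [□-rule on 12 via wRu]
14. ¬p ∨ r, u   [∧-rule on 13]
15. q, u   [∧-rule on 13]
16. (¬p ∨ r) ∧ q, v   [□-rule on 12 via wRv]
17. ¬p ∨ r, v   [∧-rule on 16]
18. q, v   [∧-rule on 16]
19. (¬p ∨ r) ∧ q, w   [□-rule on 12 via wRw]
20. ¬p ∨ r, w   [∧-rule on 19]
21. q, w   [∧-rule on 19]
22. r, v   [∨-rule on 17 (branches; this branch)]
Accessibility: uRu, uRv, uRw, vRu, vRv, vRw, wRu, wRv, wRw
Branch closes: r and ¬r both at v.
Every branch closes; the branch above is one of them.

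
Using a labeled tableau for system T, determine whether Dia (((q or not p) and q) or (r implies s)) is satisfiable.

1. Dia (((q or not p) and q) or (r implies s)), 0
2. ((q or not p) and q) or (r implies s), 1
3. r implies s, 1
4. s, 1
Accessibility: 0R0, 0R1, 1R1

Satisfiable (open branch found)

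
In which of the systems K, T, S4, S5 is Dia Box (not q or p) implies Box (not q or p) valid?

S5

S5-tableau for the negation not (Dia Box (not q or p) implies Box (not q or p)):
1. not (Dia Box (not q or p) implies Box (not q or p)), w0
2. Dia Box (not q or p), w0   [neg-implies-rule on 1]
3. not Box (not q or p), w0   [neg-implies-rule on 1]
4. Box (not q or p), w1   [Dia-rule on 2: fresh world w1, w0Rw1]
5. not q or p, w0   [Box-rule on 4 via w1Rw0]
6. not q or p, w1   [Box-rule on 4 via w1Rw1]
7. p, w0   [or-rule on 5 (branches; this branch)]
8. p, w1   [or-rule on 6 (branches; this branch)]
9. not (not q or p), w2   [neg-Box-rule on 3: fresh world w2, w0Rw2]
10. q, w2   [neg-or-rule on 9]
11. not p, w2   [neg-or-rule on 9]
12. not q or p, w2   [Box-rule on 4 via w1Rw2]
13. p, w2   [or-rule on 12 (branches; this branch)]
Accessibility: w0Rw0, w0Rw1, w0Rw2, w1Rw0, w1Rw1, w1Rw2, w2Rw0, w2Rw1, w2Rw2
Branch closes: p and not p both at w2.
Every branch closes (one shown): valid in S5.
S4-tableau for the negation not (Dia Box (not q or p) implies Box (not q or p)):
1. not (Dia Box (not q or p) implies Box (not q or p)), w0
2. Dia Box (not q or p), w0   [neg-implies-rule on 1]
3. not Box (not q or p), w0   [neg-implies-rule on 1]
4. Box (not q or p), w1   [Dia-rule on 2: fresh world w1, w0Rw1]
5. not q or p, w1   [Box-rule on 4 via w1Rw1]
6. p, w1   [or-rule on 5 (branches; this branch)]
7. not (not q or p), w2   [neg-Box-rule on 3: fresh world w2, w0Rw2]
8. q, w2   [neg-or-rule on 7]
9. not p, w2   [neg-or-rule on 7]
Accessibility: w0Rw0, w0Rw1, w0Rw2, w1Rw1, w2Rw2
Complete open branch: countermodel on an S4-frame, so not valid in S4, nor in K, T (the same frame is also a K-frame and a T-frame).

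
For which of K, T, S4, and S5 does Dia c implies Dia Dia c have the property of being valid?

T, S4, S5

K-tableau for the negation not (Dia c implies Dia Dia c):
1. not (Dia c implies Dia Dia c), w0
2. Dia c, w0   [neg-implies-rule on 1]
3. not Dia Dia c, w0   [neg-implies-rule on 1]
4. c, w1   [Dia-rule on 2: fresh world w1, w0Rw1]
5. not Dia c, w1   [neg-Dia-rule on 3 via w0Rw1]
Accessibility: w0Rw1
Complete open branch: countermodel on a K-frame, so not valid in K.
T-tableau for the negation not (Dia c implies Dia Dia c):
1. not (Dia c implies Dia Dia c), w0
2. Dia c, w0   [neg-implies-rule on 1]
3. not Dia Dia c, w0   [neg-implies-rule on 1]
4. not Dia c, w0   [neg-Dia-rule on 3 via w0Rw0]
5. not c, w0   [neg-Dia-rule on 4 via w0Rw0]
6. c, w1   [Dia-rule on 2: fresh world w1, w0Rw1]
7. not Dia c, w1   [neg-Dia-rule on 3 via w0Rw1]
8. not c, w1   [neg-Dia-rule on 4 via w0Rw1]
Accessibility: w0Rw0, w0Rw1, w1Rw1
Branch closes: c and not c both at w1.
Every branch closes (one shown): valid in T, hence also in S4, S5 (every theorem of T is a theorem of S4 and S5).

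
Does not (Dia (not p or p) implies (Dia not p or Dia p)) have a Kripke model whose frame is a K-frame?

1. not (Dia (not p or p) implies (Dia not p or Dia p)), w0
2. Dia (not p or p), w0
3. not (Dia not p or Dia p), w0
4. not Dia not p, w0
5. not Dia p, w0
6. not p or p, w1
7. p, w1
8. not p, w1
Accessibility: w0Rw1
Branch closes: p and not p both at w1.
(One branch shown.) All branches close.

Unsatisfiable (every branch closes)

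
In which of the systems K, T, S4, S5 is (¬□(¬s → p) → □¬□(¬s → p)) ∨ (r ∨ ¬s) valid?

S5-tableau for the negation ¬((¬□(¬s → p) → □¬□(¬s → p)) ∨ (r ∨ ¬s)):
1. ¬((¬□(¬s → p) → □¬□(¬s → p)) ∨ (r ∨ ¬s)), u
2. ¬(¬□(¬s → p) → □¬□(¬s → p)), u
3. ¬(r ∨ ¬s), u
4. ¬□(¬s → p), u
5. ¬□¬□(¬s → p), u
6. ¬r, u
7. s, u
8. ¬(¬s → p), v
9. ¬s, v
10. ¬p, v
11. □(¬s → p), w
12. ¬s → p, u
13. ¬s → p, v
14. ¬s → p, w
15. p, u
16. p, v
Accessibility: uRu, uRv, uRw, vRu, vRv, vRw, wRu, wRv, wRw
Branch closes: p and ¬p both at v.
Every branch closes (one shown): valid in S5.
S4-tableau for the negation ¬((¬□(¬s → p) → □¬□(¬s → p)) ∨ (r ∨ ¬s)):
1. ¬((¬□(¬s → p) → □¬□(¬s → p)) ∨ (r ∨ ¬s)), u
2. ¬(¬□(¬s → p) → □¬□(¬s → p)), u
3. ¬(r ∨ ¬s), u
4. ¬□(¬s → p), u
5. ¬□¬□(¬s → p), u
6. ¬r, u
7. s, u
8. ¬(¬s → p), v
9. ¬s, v
10. ¬p, v
11. □(¬s → p), w
12. ¬s → p, w
13. p, w
Accessibility: uRu, uRv, uRw, vRv, wRw
Complete open branch: countermodel on an S4-frame, so not valid in S4, nor in K, T (the same frame is also a K-frame and a T-frame).

S5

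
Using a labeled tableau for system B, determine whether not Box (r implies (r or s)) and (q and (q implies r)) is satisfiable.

1. not Box (r implies (r or s)) and (q and (q implies r)), 0
2. not Box (r implies (r or s)), 0   [and-rule on 1]
3. q and (q implies r), 0   [and-rule on 1]
4. q, 0   [and-rule on 3]
5. q implies r, 0   [and-rule on 3]
6. r, 0   [implies-rule on 5 (branches; this branch)]
7. not (r implies (r or s)), 1   [neg-Box-rule on 2: fresh world 1, 0R1]
8. r, 1   [neg-implies-rule on 7]
9. not (r or s), 1   [neg-implies-rule on 7]
10. not r, 1   [neg-or-rule on 9]
11. not s, 1   [neg-or-rule on 9]
Accessibility: 0R0, 0R1, 1R0, 1R1
Branch closes: r and not r both at 1.
All branches of the tableau close; one closing branch shown above.

Unsatisfiable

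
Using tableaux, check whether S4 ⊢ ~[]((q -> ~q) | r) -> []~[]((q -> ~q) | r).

Invalid (countermodel exists)

Tableau for the negation ~(~[]((q -> ~q) | r) -> []~[]((q -> ~q) | r)):
1. ~(~[]((q -> ~q) | r) -> []~[]((q -> ~q) | r)), w0
2. ~[]((q -> ~q) | r), w0   [~->-rule on 1]
3. ~[]~[]((q -> ~q) | r), w0   [~->-rule on 1]
4. ~((q -> ~q) | r), w1   [~[]-rule on 2: fresh world w1, w0Rw1]
5. ~(q -> ~q), w1   [~|-rule on 4]
6. ~r, w1   [~|-rule on 4]
7. q, w1   [~->-rule on 5]
8. []((q -> ~q) | r), w2   [~[]-rule on 3: fresh world w2, w0Rw2]
9. (q -> ~q) | r, w2   [[]-rule on 8 via w2Rw2]
10. r, w2   [|-rule on 9 (branches; this branch)]
Accessibility: w0Rw0, w0Rw1, w0Rw2, w1Rw1, w2Rw2
The negation has an open branch (countermodel exists).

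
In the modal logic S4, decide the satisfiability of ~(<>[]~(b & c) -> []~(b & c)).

1. ~(<>[]~(b & c) -> []~(b & c)), u
2. <>[]~(b & c), u
3. ~[]~(b & c), u
4. []~(b & c), v
5. ~(b & c), v
6. ~c, v
7. b & c, w
8. b, w
9. c, w
Accessibility: uRu, uRv, uRw, vRv, wRw

Yes, satisfiable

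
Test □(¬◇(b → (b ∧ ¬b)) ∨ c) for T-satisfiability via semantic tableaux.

Satisfiable (open branch found)

1. □(¬◇(b → (b ∧ ¬b)) ∨ c), 0
2. ¬◇(b → (b ∧ ¬b)) ∨ c, 0   [□-rule on 1 via 0R0]
3. c, 0   [∨-rule on 2 (branches; this branch)]
Accessibility: 0R0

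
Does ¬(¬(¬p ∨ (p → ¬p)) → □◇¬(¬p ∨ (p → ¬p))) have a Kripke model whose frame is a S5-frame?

1. ¬(¬(¬p ∨ (p → ¬p)) → □◇¬(¬p ∨ (p → ¬p))), 0
2. ¬(¬p ∨ (p → ¬p)), 0
3. ¬□◇¬(¬p ∨ (p → ¬p)), 0
4. p, 0
5. ¬(p → ¬p), 0
6. ¬◇¬(¬p ∨ (p → ¬p)), 1
7. ¬p ∨ (p → ¬p), 0
8. ¬p ∨ (p → ¬p), 1
9. p → ¬p, 0
10. p → ¬p, 1
11. ¬p, 0
Accessibility: 0R0, 0R1, 1R0, 1R1
Branch closes: p and ¬p both at 0.
Every branch closes; the branch above is one of them.

Unsatisfiable (every branch closes)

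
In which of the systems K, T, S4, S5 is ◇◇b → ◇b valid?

T-tableau for the negation ¬(◇◇b → ◇b):
1. ¬(◇◇b → ◇b), w0
2. ◇◇b, w0   [¬→-rule on 1]
3. ¬◇b, w0   [¬→-rule on 1]
4. ¬b, w0   [¬◇-rule on 3 via w0Rw0]
5. ◇b, w1   [◇-rule on 2: fresh world w1, w0Rw1]
6. ¬b, w1   [¬◇-rule on 3 via w0Rw1]
7. b, w2   [◇-rule on 5: fresh world w2, w1Rw2]
Accessibility: w0Rw0, w0Rw1, w1Rw1, w1Rw2, w2Rw2
Complete open branch: countermodel on a T-frame, so not valid in T, nor in K (the same frame is also a K-frame).
S4-tableau for the negation ¬(◇◇b → ◇b):
1. ¬(◇◇b → ◇b), w0
2. ◇◇b, w0   [¬→-rule on 1]
3. ¬◇b, w0   [¬→-rule on 1]
4. ¬b, w0   [¬◇-rule on 3 via w0Rw0]
5. ◇b, w1   [◇-rule on 2: fresh world w1, w0Rw1]
6. ¬b, w1   [¬◇-rule on 3 via w0Rw1]
7. b, w2   [◇-rule on 5: fresh world w2, w1Rw2]
8. ¬b, w2   [¬◇-rule on 3 via w0Rw2]
Accessibility: w0Rw0, w0Rw1, w0Rw2, w1Rw1, w1Rw2, w2Rw2
Branch closes: b and ¬b both at w2.
Every branch closes (one shown): valid in S4, hence also in S5 (every theorem of S4 is a theorem of S5).

S4, S5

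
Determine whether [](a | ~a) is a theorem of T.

Valid in T

Tableau for the negation ~[](a | ~a):
1. ~[](a | ~a), u
2. ~(a | ~a), v   [~[]-rule on 1: fresh world v, uRv]
3. ~a, v   [~|-rule on 2]
4. a, v   [~|-rule on 2]
Accessibility: uRu, uRv, vRv
Branch closes: a and ~a both at v.
Every branch of the negation's tableau closes; the branch above is one of them.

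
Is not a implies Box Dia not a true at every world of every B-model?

Tableau for the negation not (not a implies Box Dia not a):
1. not (not a implies Box Dia not a), w0
2. not a, w0
3. not Box Dia not a, w0
4. not Dia not a, w1
5. a, w0
Accessibility: w0Rw0, w0Rw1, w1Rw0, w1Rw1
Branch closes: a and not a both at w0.
Every branch of the negation's tableau closes; the branch above is one of them.

Yes, valid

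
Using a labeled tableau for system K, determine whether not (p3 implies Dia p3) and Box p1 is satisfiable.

Satisfiable

1. not (p3 implies Dia p3) and Box p1, u
2. not (p3 implies Dia p3), u
3. Box p1, u
4. p3, u
5. not Dia p3, u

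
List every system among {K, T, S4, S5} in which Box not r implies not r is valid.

K-tableau for the negation not (Box not r implies not r):
1. not (Box not r implies not r), 0
2. Box not r, 0
3. r, 0
Complete open branch: countermodel on a K-frame, so not valid in K.
T-tableau for the negation not (Box not r implies not r):
1. not (Box not r implies not r), 0
2. Box not r, 0
3. r, 0
4. not r, 0
Accessibility: 0R0
Branch closes: r and not r both at 0.
Every branch closes (one shown): valid in T, hence also in S4, S5 (every theorem of T is a theorem of S4 and S5).

T, S4, S5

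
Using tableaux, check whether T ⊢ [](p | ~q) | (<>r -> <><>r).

Valid

Tableau for the negation ~([](p | ~q) | (<>r -> <><>r)):
1. ~([](p | ~q) | (<>r -> <><>r)), w0
2. ~[](p | ~q), w0
3. ~(<>r -> <><>r), w0
4. <>r, w0
5. ~<><>r, w0
6. ~<>r, w0
7. ~r, w0
8. ~(p | ~q), w1
9. ~p, w1
10. q, w1
11. ~<>r, w1
12. ~r, w1
13. r, w2
14. ~<>r, w2
15. ~r, w2
Accessibility: w0Rw0, w0Rw1, w0Rw2, w1Rw1, w2Rw2
Branch closes: r and ~r both at w2.
All branches of the negation close; one closing branch shown above.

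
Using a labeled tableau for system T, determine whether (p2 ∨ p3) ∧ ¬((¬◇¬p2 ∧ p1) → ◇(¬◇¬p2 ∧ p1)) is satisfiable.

No, unsatisfiable

1. (p2 ∨ p3) ∧ ¬((¬◇¬p2 ∧ p1) → ◇(¬◇¬p2 ∧ p1)), u
2. p2 ∨ p3, u
3. ¬((¬◇¬p2 ∧ p1) → ◇(¬◇¬p2 ∧ p1)), u
4. ¬◇¬p2 ∧ p1, u
5. ¬◇(¬◇¬p2 ∧ p1), u
6. ¬◇¬p2, u
7. p1, u
8. ¬(¬◇¬p2 ∧ p1), u
9. p2, u
10. p3, u
11. ◇¬p2, u
12. ¬p2, v
13. ¬(¬◇¬p2 ∧ p1), v
14. p2, v
Accessibility: uRu, uRv, vRv
Branch closes: p2 and ¬p2 both at v.
Every branch closes; the branch above is one of them.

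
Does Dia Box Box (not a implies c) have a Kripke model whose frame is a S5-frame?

Satisfiable (open branch found)

1. Dia Box Box (not a implies c), u
2. Box Box (not a implies c), v
3. Box (not a implies c), u
4. Box (not a implies c), v
5. not a implies c, u
6. not a implies c, v
7. c, u
8. c, v
Accessibility: uRu, uRv, vRu, vRv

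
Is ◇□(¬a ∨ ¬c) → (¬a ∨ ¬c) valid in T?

Not valid

Tableau for the negation ¬(◇□(¬a ∨ ¬c) → (¬a ∨ ¬c)):
1. ¬(◇□(¬a ∨ ¬c) → (¬a ∨ ¬c)), w0
2. ◇□(¬a ∨ ¬c), w0
3. ¬(¬a ∨ ¬c), w0
4. a, w0
5. c, w0
6. □(¬a ∨ ¬c), w1
7. ¬a ∨ ¬c, w1
8. ¬c, w1
Accessibility: w0Rw0, w0Rw1, w1Rw1
The negation has an open branch (countermodel exists).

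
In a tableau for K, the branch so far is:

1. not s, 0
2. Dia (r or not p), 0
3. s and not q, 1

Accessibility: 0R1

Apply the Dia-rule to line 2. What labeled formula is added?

a fresh world 2 with 0R2, and r or not p at 2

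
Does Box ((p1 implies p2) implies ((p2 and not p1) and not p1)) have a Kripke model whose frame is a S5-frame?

Satisfiable (open branch found)

1. Box ((p1 implies p2) implies ((p2 and not p1) and not p1)), 0
2. (p1 implies p2) implies ((p2 and not p1) and not p1), 0
3. (p2 and not p1) and not p1, 0
4. p2 and not p1, 0
5. not p1, 0
6. p2, 0
Accessibility: 0R0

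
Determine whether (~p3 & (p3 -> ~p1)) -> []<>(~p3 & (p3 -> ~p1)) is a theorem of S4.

Invalid (countermodel exists)

Tableau for the negation ~((~p3 & (p3 -> ~p1)) -> []<>(~p3 & (p3 -> ~p1))):
1. ~((~p3 & (p3 -> ~p1)) -> []<>(~p3 & (p3 -> ~p1))), 0
2. ~p3 & (p3 -> ~p1), 0
3. ~[]<>(~p3 & (p3 -> ~p1)), 0
4. ~p3, 0
5. p3 -> ~p1, 0
6. ~p1, 0
7. ~<>(~p3 & (p3 -> ~p1)), 1
8. ~(~p3 & (p3 -> ~p1)), 1
9. ~(p3 -> ~p1), 1
10. p3, 1
11. p1, 1
Accessibility: 0R0, 0R1, 1R1
The negation has an open branch (countermodel exists).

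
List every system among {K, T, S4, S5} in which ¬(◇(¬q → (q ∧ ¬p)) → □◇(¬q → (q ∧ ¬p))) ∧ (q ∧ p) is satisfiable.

K, T, S4

S4-tableau for the formula:
1. ¬(◇(¬q → (q ∧ ¬p)) → □◇(¬q → (q ∧ ¬p))) ∧ (q ∧ p), 0
2. ¬(◇(¬q → (q ∧ ¬p)) → □◇(¬q → (q ∧ ¬p))), 0
3. q ∧ p, 0
4. ◇(¬q → (q ∧ ¬p)), 0
5. ¬□◇(¬q → (q ∧ ¬p)), 0
6. q, 0
7. p, 0
8. ¬q → (q ∧ ¬p), 1
9. q ∧ ¬p, 1
10. q, 1
11. ¬p, 1
12. ¬◇(¬q → (q ∧ ¬p)), 2
13. ¬(¬q → (q ∧ ¬p)), 2
14. ¬q, 2
15. ¬(q ∧ ¬p), 2
16. p, 2
Accessibility: 0R0, 0R1, 0R2, 1R1, 2R2
Complete open branch: satisfiable in S4, hence also in K, T (this S4-model is also a K-model and a T-model).
S5-tableau for the formula:
1. ¬(◇(¬q → (q ∧ ¬p)) → □◇(¬q → (q ∧ ¬p))) ∧ (q ∧ p), 0
2. ¬(◇(¬q → (q ∧ ¬p)) → □◇(¬q → (q ∧ ¬p))), 0
3. q ∧ p, 0
4. ◇(¬q → (q ∧ ¬p)), 0
5. ¬□◇(¬q → (q ∧ ¬p)), 0
6. q, 0
7. p, 0
8. ¬q → (q ∧ ¬p), 1
9. q ∧ ¬p, 1
10. q, 1
11. ¬p, 1
12. ¬◇(¬q → (q ∧ ¬p)), 2
13. ¬(¬q → (q ∧ ¬p)), 0
14. ¬q, 0
15. ¬(q ∧ ¬p), 0
Accessibility: 0R0, 0R1, 0R2, 1R0, 1R1, 1R2, 2R0, 2R1, 2R2
Branch closes: q and ¬q both at 0.
Every branch closes (one shown): unsatisfiable in S5.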